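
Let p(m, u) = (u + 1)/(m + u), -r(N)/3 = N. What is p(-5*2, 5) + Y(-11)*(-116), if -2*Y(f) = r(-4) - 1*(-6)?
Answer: 5214/5 ≈ 1042.8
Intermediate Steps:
r(N) = -3*N
p(m, u) = (1 + u)/(m + u)
Y(f) = -9 (Y(f) = -(-3*(-4) - 1*(-6))/2 = -(12 + 6)/2 = -1/2*18 = -9)
p(-5*2, 5) + Y(-11)*(-116) = (1 + 5)/(-5*2 + 5) - 9*(-116) = 6/(-10 + 5) + 1044 = 6/(-5) + 1044 = -1/5*6 + 1044 = -6/5 + 1044 = 5214/5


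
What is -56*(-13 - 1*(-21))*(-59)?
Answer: 26432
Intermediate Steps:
-56*(-13 - 1*(-21))*(-59) = -56*(-13 + 21)*(-59) = -56*8*(-59) = -448*(-59) = 26432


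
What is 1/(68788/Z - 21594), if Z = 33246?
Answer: -16623/358922668 ≈ -4.6314e-5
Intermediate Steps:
1/(68788/Z - 21594) = 1/(68788/33246 - 21594) = 1/(68788*(1/33246) - 21594) = 1/(34394/16623 - 21594) = 1/(-358922668/16623) = -16623/358922668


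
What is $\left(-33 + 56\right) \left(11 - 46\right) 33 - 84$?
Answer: $-26649$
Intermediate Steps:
$\left(-33 + 56\right) \left(11 - 46\right) 33 - 84 = 23 \left(-35\right) 33 - 84 = \left(-805\right) 33 - 84 = -26565 - 84 = -26649$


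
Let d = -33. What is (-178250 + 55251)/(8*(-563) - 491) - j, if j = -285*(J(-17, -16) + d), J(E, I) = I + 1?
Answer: -68208601/4995 ≈ -13655.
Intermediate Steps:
J(E, I) = 1 + I
j = 13680 (j = -285*((1 - 16) - 33) = -285*(-15 - 33) = -285*(-48) = 13680)
(-178250 + 55251)/(8*(-563) - 491) - j = (-178250 + 55251)/(8*(-563) - 491) - 1*13680 = -122999/(-4504 - 491) - 13680 = -122999/(-4995) - 13680 = -122999*(-1/4995) - 13680 = 122999/4995 - 13680 = -68208601/4995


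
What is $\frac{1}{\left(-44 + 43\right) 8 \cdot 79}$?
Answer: $- \frac{1}{632} \approx -0.0015823$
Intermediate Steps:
$\frac{1}{\left(-44 + 43\right) 8 \cdot 79} = \frac{1}{\left(-1\right) 8 \cdot 79} = \frac{1}{\left(-8\right) 79} = \frac{1}{-632} = - \frac{1}{632}$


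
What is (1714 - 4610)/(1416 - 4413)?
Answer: 2896/2997 ≈ 0.96630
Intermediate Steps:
(1714 - 4610)/(1416 - 4413) = -2896/(-2997) = -2896*(-1/2997) = 2896/2997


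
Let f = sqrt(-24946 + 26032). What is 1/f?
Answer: sqrt(1086)/1086 ≈ 0.030345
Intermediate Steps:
f = sqrt(1086) ≈ 32.955
1/f = 1/(sqrt(1086)) = sqrt(1086)/1086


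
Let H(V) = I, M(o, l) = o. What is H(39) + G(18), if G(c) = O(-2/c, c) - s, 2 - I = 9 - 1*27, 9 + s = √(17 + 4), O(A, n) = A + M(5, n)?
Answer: 305/9 - √21 ≈ 29.306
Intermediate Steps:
O(A, n) = 5 + A (O(A, n) = A + 5 = 5 + A)
s = -9 + √21 (s = -9 + √(17 + 4) = -9 + √21 ≈ -4.4174)
I = 20 (I = 2 - (9 - 1*27) = 2 - (9 - 27) = 2 - 1*(-18) = 2 + 18 = 20)
H(V) = 20
G(c) = 14 - √21 - 2/c (G(c) = (5 - 2/c) - (-9 + √21) = (5 - 2/c) + (9 - √21) = 14 - √21 - 2/c)
H(39) + G(18) = 20 + (14 - √21 - 2/18) = 20 + (14 - √21 - 2*1/18) = 20 + (14 - √21 - ⅑) = 20 + (125/9 - √21) = 305/9 - √21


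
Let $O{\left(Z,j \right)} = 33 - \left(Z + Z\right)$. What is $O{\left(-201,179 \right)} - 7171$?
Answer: $-6736$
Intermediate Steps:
$O{\left(Z,j \right)} = 33 - 2 Z$
$O{\left(-201,179 \right)} - 7171 = \left(33 - -402\right) - 7171 = \left(33 + 402\right) - 7171 = 435 - 7171 = -6736$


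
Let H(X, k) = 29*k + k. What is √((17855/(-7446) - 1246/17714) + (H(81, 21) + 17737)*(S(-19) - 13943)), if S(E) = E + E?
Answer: I*√3864541507506300218226/3879366 ≈ 16025.0*I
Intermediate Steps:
S(E) = 2*E
H(X, k) = 30*k
√((17855/(-7446) - 1246/17714) + (H(81, 21) + 17737)*(S(-19) - 13943)) = √((17855/(-7446) - 1246/17714) + (30*21 + 17737)*(2*(-19) - 13943)) = √((17855*(-1/7446) - 1246*1/17714) + (630 + 17737)*(-38 - 13943)) = √((-17855/7446 - 623/8857) + 18367*(-13981)) = √(-9575329/3879366 - 256789027) = √(-996178630092211/3879366) = I*√3864541507506300218226/3879366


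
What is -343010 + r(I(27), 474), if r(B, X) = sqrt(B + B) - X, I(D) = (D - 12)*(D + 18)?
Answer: -343484 + 15*sqrt(6) ≈ -3.4345e+5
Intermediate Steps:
I(D) = (-12 + D)*(18 + D)
r(B, X) = -X + sqrt(2)*sqrt(B) (r(B, X) = sqrt(2*B) - X = sqrt(2)*sqrt(B) - X = -X + sqrt(2)*sqrt(B))
-343010 + r(I(27), 474) = -343010 + (-1*474 + sqrt(2)*sqrt(-216 + 27**2 + 6*27)) = -343010 + (-474 + sqrt(2)*sqrt(-216 + 729 + 162)) = -343010 + (-474 + sqrt(2)*sqrt(675)) = -343010 + (-474 + sqrt(2)*(15*sqrt(3))) = -343010 + (-474 + 15*sqrt(6)) = -343484 + 15*sqrt(6)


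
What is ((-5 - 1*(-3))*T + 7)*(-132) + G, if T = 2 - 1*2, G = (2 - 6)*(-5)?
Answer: -904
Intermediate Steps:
G = 20 (G = -4*(-5) = 20)
T = 0 (T = 2 - 2 = 0)
((-5 - 1*(-3))*T + 7)*(-132) + G = ((-5 - 1*(-3))*0 + 7)*(-132) + 20 = ((-5 + 3)*0 + 7)*(-132) + 20 = (-2*0 + 7)*(-132) + 20 = (0 + 7)*(-132) + 20 = 7*(-132) + 20 = -924 + 20 = -904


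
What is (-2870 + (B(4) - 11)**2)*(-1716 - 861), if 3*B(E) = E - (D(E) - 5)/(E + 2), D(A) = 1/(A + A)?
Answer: 5505398861/768 ≈ 7.1685e+6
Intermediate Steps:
D(A) = 1/(2*A)
B(E) = E/3 - (-5 + 1/(2*E))/(3*(2 + E)) (B(E) = (E - (1/(2*E) - 5)/(E + 2))/3 = (E - (-5 + 1/(2*E))/(2 + E))/3 = E/3 - (-5 + 1/(2*E))/(3*(2 + E)))
(-2870 + (B(4) - 11)**2)*(-1716 - 861) = (-2870 + ((1/6)*(-1 + 2*4*(5 + 4**2 + 2*4))/(4*(2 + 4)) - 11)**2)*(-1716 - 861) = (-2870 + ((1/6)*(1/4)*(-1 + 2*4*(5 + 16 + 8))/6 - 11)**2)*(-2577) = (-2870 + ((1/6)*(1/4)*(1/6)*(-1 + 2*4*29) - 11)**2)*(-2577) = (-2870 + ((1/6)*(1/4)*(1/6)*(-1 + 232) - 11)**2)*(-2577) = (-2870 + ((1/6)*(1/4)*(1/6)*231 - 11)**2)*(-2577) = (-2870 + (77/48 - 11)**2)*(-2577) = (-2870 + (-451/48)**2)*(-2577) = (-2870 + 203401/2304)*(-2577) = -6409079/2304*(-2577) = 5505398861/768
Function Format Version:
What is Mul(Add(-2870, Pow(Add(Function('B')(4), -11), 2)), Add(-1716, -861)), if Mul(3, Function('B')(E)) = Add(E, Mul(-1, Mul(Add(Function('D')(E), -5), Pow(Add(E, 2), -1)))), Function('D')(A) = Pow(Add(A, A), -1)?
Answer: Rational(5505398861, 768) ≈ 7.1685e+6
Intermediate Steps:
Function('D')(A) = Mul(Rational(1, 2), Pow(A, -1)) (Function('D')(A) = Pow(Mul(2, A), -1) = Mul(Rational(1, 2), Pow(A, -1)))
Function('B')(E) = Add(Mul(Rational(1, 3), E), Mul(Rational(-1, 3), Pow(Add(2, E), -1), Add(-5, Mul(Rational(1, 2), Pow(E, -1))))) (Function('B')(E) = Mul(Rational(1, 3), Add(E, Mul(-1, Mul(Add(Mul(Rational(1, 2), Pow(E, -1)), -5), Pow(Add(E, 2), -1))))) = Mul(Rational(1, 3), Add(E, Mul(-1, Mul(Add(-5, Mul(Rational(1, 2), Pow(E, -1))), Pow(Add(2, E), -1))))) = Mul(Rational(1, 3), Add(E, Mul(-1, Mul(Pow(Add(2, E), -1), Add(-5, Mul(Rational(1, 2), Pow(E, -1))))))) = Mul(Rational(1, 3), Add(E, Mul(-1, Pow(Add(2, E), -1), Add(-5, Mul(Rational(1, 2), Pow(E, -1)))))) = Add(Mul(Rational(1, 3), E), Mul(Rational(-1, 3), Pow(Add(2, E), -1), Add(-5, Mul(Rational(1, 2), Pow(E, -1))))))
Mul(Add(-2870, Pow(Add(Function('B')(4), -11), 2)), Add(-1716, -861)) = Mul(Add(-2870, Pow(Add(Mul(Rational(1, 6), Pow(4, -1), Pow(Add(2, 4), -1), Add(-1, Mul(2, 4, Add(5, Pow(4, 2), Mul(2, 4))))), -11), 2)), Add(-1716, -861)) = Mul(Add(-2870, Pow(Add(Mul(Rational(1, 6), Rational(1, 4), Pow(6, -1), Add(-1, Mul(2, 4, Add(5, 16, 8)))), -11), 2)), -2577) = Mul(Add(-2870, Pow(Add(Mul(Rational(1, 6), Rational(1, 4), Rational(1, 6), Add(-1, Mul(2, 4, 29))), -11), 2)), -2577) = Mul(Add(-2870, Pow(Add(Mul(Rational(1, 6), Rational(1, 4), Rational(1, 6), Add(-1, 232)), -11), 2)), -2577) = Mul(Add(-2870, Pow(Add(Mul(Rational(1, 6), Rational(1, 4), Rational(1, 6), 231), -11), 2)), -2577) = Mul(Add(-2870, Pow(Add(Rational(77, 48), -11), 2)), -2577) = Mul(Add(-2870, Pow(Rational(-451, 48), 2)), -2577) = Mul(Add(-2870, Rational(203401, 2304)), -2577) = Mul(Rational(-6409079, 2304), -2577) = Rational(5505398861, 768)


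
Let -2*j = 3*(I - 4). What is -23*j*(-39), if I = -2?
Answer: 8073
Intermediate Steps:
j = 9 (j = -3*(-2 - 4)/2 = -3*(-6)/2 = -1/2*(-18) = 9)
-23*j*(-39) = -23*9*(-39) = -207*(-39) = -1*(-8073) = 8073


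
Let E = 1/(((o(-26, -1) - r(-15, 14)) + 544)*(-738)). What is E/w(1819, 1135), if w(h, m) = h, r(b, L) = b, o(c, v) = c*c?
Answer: -1/1657891170 ≈ -6.0318e-10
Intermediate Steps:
o(c, v) = c²
E = -1/911430 (E = 1/((((-26)² - 1*(-15)) + 544)*(-738)) = 1/(((676 + 15) + 544)*(-738)) = 1/((691 + 544)*(-738)) = 1/(1235*(-738)) = 1/(-911430) = -1/911430 ≈ -1.0972e-6)
E/w(1819, 1135) = -1/911430/1819 = -1/911430*1/1819 = -1/1657891170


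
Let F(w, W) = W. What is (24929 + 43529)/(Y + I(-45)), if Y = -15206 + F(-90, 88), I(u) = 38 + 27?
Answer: -68458/15053 ≈ -4.5478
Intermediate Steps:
I(u) = 65
Y = -15118 (Y = -15206 + 88 = -15118)
(24929 + 43529)/(Y + I(-45)) = (24929 + 43529)/(-15118 + 65) = 68458/(-15053) = 68458*(-1/15053) = -68458/15053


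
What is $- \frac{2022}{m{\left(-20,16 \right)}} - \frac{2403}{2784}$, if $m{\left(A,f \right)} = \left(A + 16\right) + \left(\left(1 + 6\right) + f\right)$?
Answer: $- \frac{1891635}{17632} \approx -107.28$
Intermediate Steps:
$m{\left(A,f \right)} = 23 + A + f$ ($m{\left(A,f \right)} = \left(16 + A\right) + \left(7 + f\right) = 23 + A + f$)
$- \frac{2022}{m{\left(-20,16 \right)}} - \frac{2403}{2784} = - \frac{2022}{23 - 20 + 16} - \frac{2403}{2784} = - \frac{2022}{19} - \frac{801}{928} = - \frac{1891635}{17632}$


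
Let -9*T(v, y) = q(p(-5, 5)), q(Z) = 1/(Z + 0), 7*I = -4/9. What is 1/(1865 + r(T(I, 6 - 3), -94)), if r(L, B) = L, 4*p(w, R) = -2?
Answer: 9/16787 ≈ 0.00053613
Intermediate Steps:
p(w, R) = -½ (p(w, R) = (¼)*(-2) = -½)
I = -4/63 (I = (-4/9)/7 = (-4*⅑)/7 = (⅐)*(-4/9) = -4/63 ≈ -0.063492)
q(Z) = 1/Z
T(v, y) = 2/9 (T(v, y) = -1/(9*(-½)) = -⅑*(-2) = 2/9)
1/(1865 + r(T(I, 6 - 3), -94)) = 1/(1865 + 2/9) = 1/(16787/9) = 9/16787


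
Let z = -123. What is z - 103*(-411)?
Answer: 42210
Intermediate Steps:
z - 103*(-411) = -123 - 103*(-411) = -123 + 42333 = 42210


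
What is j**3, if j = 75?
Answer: 421875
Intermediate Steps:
j**3 = 75**3 = 421875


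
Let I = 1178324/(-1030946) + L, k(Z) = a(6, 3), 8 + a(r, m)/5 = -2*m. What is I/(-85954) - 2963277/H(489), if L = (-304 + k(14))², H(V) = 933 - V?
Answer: -3126805408688229/468387928844 ≈ -6675.7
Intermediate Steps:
a(r, m) = -40 - 10*m (a(r, m) = -40 + 5*(-2*m) = -40 - 10*m)
k(Z) = -70 (k(Z) = -40 - 10*3 = -40 - 30 = -70)
L = 139876 (L = (-304 - 70)² = (-374)² = 139876)
I = 10300244598/73639 (I = 1178324/(-1030946) + 139876 = 1178324*(-1/1030946) + 139876 = -84166/73639 + 139876 = 10300244598/73639 ≈ 1.3987e+5)
I/(-85954) - 2963277/H(489) = (10300244598/73639)/(-85954) - 2963277/(933 - 1*489) = (10300244598/73639)*(-1/85954) - 2963277/(933 - 489) = -5150122299/3164783303 - 2963277/444 = -5150122299/3164783303 - 2963277*1/444 = -5150122299/3164783303 - 987759/148 = -3126805408688229/468387928844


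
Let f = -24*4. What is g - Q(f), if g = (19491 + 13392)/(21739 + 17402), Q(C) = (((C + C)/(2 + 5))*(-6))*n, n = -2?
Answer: 30137015/91329 ≈ 329.98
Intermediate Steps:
f = -96
Q(C) = 24*C/7 (Q(C) = (((C + C)/(2 + 5))*(-6))*(-2) = (((2*C)/7)*(-6))*(-2) = (((2*C)*(1/7))*(-6))*(-2) = ((2*C/7)*(-6))*(-2) = -12*C/7*(-2) = 24*C/7)
g = 10961/13047 (g = 32883/39141 = 32883*(1/39141) = 10961/13047 ≈ 0.84012)
g - Q(f) = 10961/13047 - 24*(-96)/7 = 10961/13047 - 1*(-2304/7) = 10961/13047 + 2304/7 = 30137015/91329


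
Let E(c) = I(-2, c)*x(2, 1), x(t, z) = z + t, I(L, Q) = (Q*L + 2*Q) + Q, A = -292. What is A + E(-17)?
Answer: -343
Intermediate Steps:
I(L, Q) = 3*Q + L*Q (I(L, Q) = (L*Q + 2*Q) + Q = (2*Q + L*Q) + Q = 3*Q + L*Q)
x(t, z) = t + z
E(c) = 3*c (E(c) = (c*(3 - 2))*(2 + 1) = (c*1)*3 = c*3 = 3*c)
A + E(-17) = -292 + 3*(-17) = -292 - 51 = -343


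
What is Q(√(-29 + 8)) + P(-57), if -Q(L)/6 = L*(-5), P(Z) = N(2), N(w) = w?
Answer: 2 + 30*I*√21 ≈ 2.0 + 137.48*I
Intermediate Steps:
P(Z) = 2
Q(L) = 30*L (Q(L) = -6*L*(-5) = -(-30)*L = 30*L)
Q(√(-29 + 8)) + P(-57) = 30*√(-29 + 8) + 2 = 30*√(-21) + 2 = 30*(I*√21) + 2 = 30*I*√21 + 2 = 2 + 30*I*√21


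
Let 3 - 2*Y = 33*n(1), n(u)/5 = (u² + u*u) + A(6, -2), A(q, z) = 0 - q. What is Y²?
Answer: 439569/4 ≈ 1.0989e+5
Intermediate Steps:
A(q, z) = -q
n(u) = -30 + 10*u² (n(u) = 5*((u² + u*u) - 1*6) = 5*((u² + u²) - 6) = 5*(2*u² - 6) = 5*(-6 + 2*u²) = -30 + 10*u²)
Y = 663/2 (Y = 3/2 - 33*(-30 + 10*1²)/2 = 3/2 - 33*(-30 + 10*1)/2 = 3/2 - 33*(-30 + 10)/2 = 3/2 - 33*(-20)/2 = 3/2 - ½*(-660) = 3/2 + 330 = 663/2 ≈ 331.50)
Y² = (663/2)² = 439569/4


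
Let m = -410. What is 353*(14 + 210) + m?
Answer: 78662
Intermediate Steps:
353*(14 + 210) + m = 353*(14 + 210) - 410 = 353*224 - 410 = 79072 - 410 = 78662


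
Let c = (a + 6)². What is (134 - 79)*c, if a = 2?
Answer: 3520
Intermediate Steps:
c = 64 (c = (2 + 6)² = 8² = 64)
(134 - 79)*c = (134 - 79)*64 = 55*64 = 3520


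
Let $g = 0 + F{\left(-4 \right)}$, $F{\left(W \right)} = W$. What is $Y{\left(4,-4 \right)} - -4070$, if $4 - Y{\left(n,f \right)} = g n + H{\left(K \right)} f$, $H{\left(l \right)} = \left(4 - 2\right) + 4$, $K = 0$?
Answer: $4114$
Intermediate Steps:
$H{\left(l \right)} = 6$ ($H{\left(l \right)} = 2 + 4 = 6$)
$g = -4$ ($g = 0 - 4 = -4$)
$Y{\left(n,f \right)} = 4 - 6 f + 4 n$ ($Y{\left(n,f \right)} = 4 - \left(- 4 n + 6 f\right) = 4 - 6 f + 4 n$)
$Y{\left(4,-4 \right)} - -4070 = \left(4 - -24 + 4 \cdot 4\right) - -4070 = \left(4 + 24 + 16\right) + 4070 = 44 + 4070 = 4114$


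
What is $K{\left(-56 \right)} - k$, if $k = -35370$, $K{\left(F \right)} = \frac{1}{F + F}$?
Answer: $\frac{3961439}{112} \approx 35370.0$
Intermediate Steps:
$K{\left(F \right)} = \frac{1}{2 F}$
$K{\left(-56 \right)} - k = \frac{1}{2 \left(-56\right)} - -35370 = \frac{1}{2} \left(- \frac{1}{56}\right) + 35370 = - \frac{1}{112} + 35370 = \frac{3961439}{112}$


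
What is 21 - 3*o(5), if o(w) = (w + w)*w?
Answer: -129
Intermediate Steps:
o(w) = 2*w² (o(w) = (2*w)*w = 2*w²)
21 - 3*o(5) = 21 - 6*5² = 21 - 6*25 = 21 - 3*50 = 21 - 150 = -129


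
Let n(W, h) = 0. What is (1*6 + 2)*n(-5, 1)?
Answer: 0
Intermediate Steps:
(1*6 + 2)*n(-5, 1) = (1*6 + 2)*0 = (6 + 2)*0 = 8*0 = 0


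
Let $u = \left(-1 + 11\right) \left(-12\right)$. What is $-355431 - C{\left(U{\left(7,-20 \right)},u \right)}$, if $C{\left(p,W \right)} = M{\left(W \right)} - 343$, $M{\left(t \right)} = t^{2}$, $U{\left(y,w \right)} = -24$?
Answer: $-369488$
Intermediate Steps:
$u = -120$ ($u = 10 \left(-12\right) = -120$)
$C{\left(p,W \right)} = -343 + W^{2}$ ($C{\left(p,W \right)} = W^{2} - 343 = -343 + W^{2}$)
$-355431 - C{\left(U{\left(7,-20 \right)},u \right)} = -355431 - \left(-343 + \left(-120\right)^{2}\right) = -355431 - \left(-343 + 14400\right) = -355431 - 14057 = -369488$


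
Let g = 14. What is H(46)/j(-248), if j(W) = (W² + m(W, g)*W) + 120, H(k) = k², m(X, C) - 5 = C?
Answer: 529/14228 ≈ 0.037180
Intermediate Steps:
m(X, C) = 5 + C
j(W) = 120 + W² + 19*W (j(W) = (W² + (5 + 14)*W) + 120 = (W² + 19*W) + 120 = 120 + W² + 19*W)
H(46)/j(-248) = 46²/(120 + (-248)² + 19*(-248)) = 2116/(120 + 61504 - 4712) = 2116/56912 = 2116*(1/56912) = 529/14228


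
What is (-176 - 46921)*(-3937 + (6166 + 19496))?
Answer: -1023182325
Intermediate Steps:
(-176 - 46921)*(-3937 + (6166 + 19496)) = -47097*(-3937 + 25662) = -47097*21725 = -1023182325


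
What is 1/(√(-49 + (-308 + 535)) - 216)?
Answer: -108/23239 - √178/46478 ≈ -0.0049344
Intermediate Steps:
1/(√(-49 + (-308 + 535)) - 216) = 1/(√(-49 + 227) - 216) = 1/(√178 - 216) = 1/(-216 + √178)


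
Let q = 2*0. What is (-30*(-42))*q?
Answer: 0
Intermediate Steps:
q = 0
(-30*(-42))*q = -30*(-42)*0 = 1260*0 = 0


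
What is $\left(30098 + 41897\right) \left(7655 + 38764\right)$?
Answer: $3341935905$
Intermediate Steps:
$\left(30098 + 41897\right) \left(7655 + 38764\right) = 71995 \cdot 46419 = 3341935905$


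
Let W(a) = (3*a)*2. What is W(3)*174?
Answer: 3132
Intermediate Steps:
W(a) = 6*a
W(3)*174 = (6*3)*174 = 18*174 = 3132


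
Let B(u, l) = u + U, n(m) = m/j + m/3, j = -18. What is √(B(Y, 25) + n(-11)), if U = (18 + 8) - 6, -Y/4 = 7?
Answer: I*√398/6 ≈ 3.325*I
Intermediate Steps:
Y = -28 (Y = -4*7 = -28)
U = 20 (U = 26 - 6 = 20)
n(m) = 5*m/18 (n(m) = m/(-18) + m/3 = m*(-1/18) + m*(⅓) = -m/18 + m/3 = 5*m/18)
B(u, l) = 20 + u (B(u, l) = u + 20 = 20 + u)
√(B(Y, 25) + n(-11)) = √((20 - 28) + (5/18)*(-11)) = √(-8 - 55/18) = √(-199/18) = I*√398/6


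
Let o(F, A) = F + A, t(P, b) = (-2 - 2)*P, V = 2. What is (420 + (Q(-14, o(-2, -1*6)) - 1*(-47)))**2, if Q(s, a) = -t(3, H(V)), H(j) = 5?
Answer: 229441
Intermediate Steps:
t(P, b) = -4*P
o(F, A) = A + F
Q(s, a) = 12 (Q(s, a) = -(-4)*3 = -1*(-12) = 12)
(420 + (Q(-14, o(-2, -1*6)) - 1*(-47)))**2 = (420 + (12 - 1*(-47)))**2 = (420 + (12 + 47))**2 = (420 + 59)**2 = 479**2 = 229441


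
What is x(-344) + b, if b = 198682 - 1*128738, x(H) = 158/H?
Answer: 12030289/172 ≈ 69944.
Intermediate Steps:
b = 69944 (b = 198682 - 128738 = 69944)
x(-344) + b = 158/(-344) + 69944 = 158*(-1/344) + 69944 = -79/172 + 69944 = 12030289/172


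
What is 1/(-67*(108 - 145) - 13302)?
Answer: -1/10823 ≈ -9.2396e-5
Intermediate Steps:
1/(-67*(108 - 145) - 13302) = 1/(-67*(-37) - 13302) = 1/(2479 - 13302) = 1/(-10823) = -1/10823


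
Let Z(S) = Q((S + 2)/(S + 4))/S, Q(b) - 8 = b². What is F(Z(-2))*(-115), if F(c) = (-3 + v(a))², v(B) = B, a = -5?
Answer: -7360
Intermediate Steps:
Q(b) = 8 + b²
Z(S) = (8 + (2 + S)²/(4 + S)²)/S (Z(S) = (8 + ((S + 2)/(S + 4))²)/S = (8 + ((2 + S)/(4 + S))²)/S = (8 + (2 + S)²/(4 + S)²)/S)
F(c) = 64 (F(c) = (-3 - 5)² = (-8)² = 64)
F(Z(-2))*(-115) = 64*(-115) = -7360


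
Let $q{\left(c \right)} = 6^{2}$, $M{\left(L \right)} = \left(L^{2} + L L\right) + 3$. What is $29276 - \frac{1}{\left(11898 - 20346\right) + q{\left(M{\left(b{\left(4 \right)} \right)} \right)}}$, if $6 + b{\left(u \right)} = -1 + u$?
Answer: $\frac{246269713}{8412} \approx 29276.0$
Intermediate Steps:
$b{\left(u \right)} = -7 + u$ ($b{\left(u \right)} = -6 + \left(-1 + u\right) = -7 + u$)
$M{\left(L \right)} = 3 + 2 L^{2}$ ($M{\left(L \right)} = \left(L^{2} + L^{2}\right) + 3 = 2 L^{2} + 3 = 3 + 2 L^{2}$)
$q{\left(c \right)} = 36$
$29276 - \frac{1}{\left(11898 - 20346\right) + q{\left(M{\left(b{\left(4 \right)} \right)} \right)}} = 29276 - \frac{1}{\left(11898 - 20346\right) + 36} = 29276 - \frac{1}{-8448 + 36} = 29276 - \frac{1}{-8412} = 29276 - - \frac{1}{8412} = 29276 + \frac{1}{8412} = \frac{246269713}{8412}$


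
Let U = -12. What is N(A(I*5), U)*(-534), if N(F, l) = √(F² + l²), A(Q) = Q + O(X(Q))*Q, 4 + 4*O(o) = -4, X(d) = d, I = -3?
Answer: -1602*√41 ≈ -10258.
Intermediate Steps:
O(o) = -2 (O(o) = -1 + (¼)*(-4) = -1 - 1 = -2)
A(Q) = -Q (A(Q) = Q - 2*Q = -Q)
N(A(I*5), U)*(-534) = √((-(-3)*5)² + (-12)²)*(-534) = √((-1*(-15))² + 144)*(-534) = √(15² + 144)*(-534) = √(225 + 144)*(-534) = √369*(-534) = (3*√41)*(-534) = -1602*√41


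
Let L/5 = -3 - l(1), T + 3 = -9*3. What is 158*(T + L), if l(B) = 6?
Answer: -11850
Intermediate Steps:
T = -30 (T = -3 - 9*3 = -3 - 27 = -30)
L = -45 (L = 5*(-3 - 1*6) = 5*(-3 - 6) = 5*(-9) = -45)
158*(T + L) = 158*(-30 - 45) = 158*(-75) = -11850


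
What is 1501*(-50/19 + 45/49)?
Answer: -126005/49 ≈ -2571.5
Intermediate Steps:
1501*(-50/19 + 45/49) = 1501*(-1595/931) = -126005/49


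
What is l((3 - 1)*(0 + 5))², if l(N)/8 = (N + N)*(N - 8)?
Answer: 102400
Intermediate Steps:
l(N) = 16*N*(-8 + N) (l(N) = 8*((N + N)*(N - 8)) = 8*((2*N)*(-8 + N)) = 8*(2*N*(-8 + N)) = 16*N*(-8 + N))
l((3 - 1)*(0 + 5))² = (16*((3 - 1)*(0 + 5))*(-8 + (3 - 1)*(0 + 5)))² = (16*(2*5)*(-8 + 2*5))² = (16*10*(-8 + 10))² = (16*10*2)² = 320² = 102400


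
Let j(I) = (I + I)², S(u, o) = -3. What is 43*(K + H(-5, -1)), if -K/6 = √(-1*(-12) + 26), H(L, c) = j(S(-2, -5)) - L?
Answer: 1763 - 258*√38 ≈ 172.58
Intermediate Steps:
j(I) = 4*I² (j(I) = (2*I)² = 4*I²)
H(L, c) = 36 - L (H(L, c) = 4*(-3)² - L = 4*9 - L = 36 - L)
K = -6*√38 (K = -6*√(-1*(-12) + 26) = -6*√(12 + 26) = -6*√38 ≈ -36.987)
43*(K + H(-5, -1)) = 43*(-6*√38 + (36 - 1*(-5))) = 43*(-6*√38 + (36 + 5)) = 43*(-6*√38 + 41) = 43*(41 - 6*√38) = 1763 - 258*√38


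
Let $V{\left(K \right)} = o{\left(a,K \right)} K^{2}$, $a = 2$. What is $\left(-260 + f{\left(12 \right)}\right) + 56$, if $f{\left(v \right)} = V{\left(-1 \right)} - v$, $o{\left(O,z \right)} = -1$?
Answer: $-217$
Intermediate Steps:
$V{\left(K \right)} = - K^{2}$
$f{\left(v \right)} = -1 - v$ ($f{\left(v \right)} = - \left(-1\right)^{2} - v = \left(-1\right) 1 - v = -1 - v$)
$\left(-260 + f{\left(12 \right)}\right) + 56 = \left(-260 - 13\right) + 56 = -273 + 56 = -217$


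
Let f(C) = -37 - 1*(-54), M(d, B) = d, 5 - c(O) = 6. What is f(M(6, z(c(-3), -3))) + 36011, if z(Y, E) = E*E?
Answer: 36028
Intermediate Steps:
c(O) = -1 (c(O) = 5 - 1*6 = 5 - 6 = -1)
z(Y, E) = E²
f(C) = 17 (f(C) = -37 + 54 = 17)
f(M(6, z(c(-3), -3))) + 36011 = 17 + 36011 = 36028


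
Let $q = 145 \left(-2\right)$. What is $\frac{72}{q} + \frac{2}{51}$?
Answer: $- \frac{1546}{7395} \approx -0.20906$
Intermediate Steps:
$q = -290$
$\frac{72}{q} + \frac{2}{51} = \frac{72}{-290} + \frac{2}{51} = 72 \left(- \frac{1}{290}\right) + 2 \cdot \frac{1}{51} = - \frac{36}{145} + \frac{2}{51} = - \frac{1546}{7395}$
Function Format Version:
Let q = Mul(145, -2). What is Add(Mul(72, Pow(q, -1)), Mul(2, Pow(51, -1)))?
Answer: Rational(-1546, 7395) ≈ -0.20906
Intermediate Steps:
q = -290
Add(Mul(72, Pow(q, -1)), Mul(2, Pow(51, -1))) = Add(Mul(72, Pow(-290, -1)), Mul(2, Pow(51, -1))) = Add(Mul(72, Rational(-1, 290)), Mul(2, Rational(1, 51))) = Add(Rational(-36, 145), Rational(2, 51)) = Rational(-1546, 7395)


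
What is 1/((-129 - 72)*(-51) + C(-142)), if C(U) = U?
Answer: 1/10109 ≈ 9.8922e-5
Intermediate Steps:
1/((-129 - 72)*(-51) + C(-142)) = 1/((-129 - 72)*(-51) - 142) = 1/(-201*(-51) - 142) = 1/(10251 - 142) = 1/10109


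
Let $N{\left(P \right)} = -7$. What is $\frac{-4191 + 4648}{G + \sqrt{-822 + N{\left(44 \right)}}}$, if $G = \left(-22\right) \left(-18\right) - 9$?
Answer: $\frac{176859}{150598} - \frac{457 i \sqrt{829}}{150598} \approx 1.1744 - 0.087372 i$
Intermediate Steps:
$G = 387$ ($G = 396 - 9 = 387$)
$\frac{-4191 + 4648}{G + \sqrt{-822 + N{\left(44 \right)}}} = \frac{-4191 + 4648}{387 + \sqrt{-822 - 7}} = \frac{457}{387 + \sqrt{-829}} = \frac{457}{387 + i \sqrt{829}}$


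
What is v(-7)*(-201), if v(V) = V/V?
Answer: -201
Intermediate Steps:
v(V) = 1
v(-7)*(-201) = 1*(-201) = -201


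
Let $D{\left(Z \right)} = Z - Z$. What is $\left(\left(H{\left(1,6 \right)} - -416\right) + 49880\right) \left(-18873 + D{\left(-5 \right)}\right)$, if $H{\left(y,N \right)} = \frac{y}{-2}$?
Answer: $- \frac{1898453943}{2} \approx -9.4923 \cdot 10^{8}$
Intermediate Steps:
$D{\left(Z \right)} = 0$
$H{\left(y,N \right)} = - \frac{y}{2}$ ($H{\left(y,N \right)} = y \left(- \frac{1}{2}\right) = - \frac{y}{2}$)
$\left(\left(H{\left(1,6 \right)} - -416\right) + 49880\right) \left(-18873 + D{\left(-5 \right)}\right) = \left(\left(\left(- \frac{1}{2}\right) 1 - -416\right) + 49880\right) \left(-18873 + 0\right) = \left(\left(- \frac{1}{2} + 416\right) + 49880\right) \left(-18873\right) = \left(\frac{831}{2} + 49880\right) \left(-18873\right) = \frac{100591}{2} \left(-18873\right) = - \frac{1898453943}{2}$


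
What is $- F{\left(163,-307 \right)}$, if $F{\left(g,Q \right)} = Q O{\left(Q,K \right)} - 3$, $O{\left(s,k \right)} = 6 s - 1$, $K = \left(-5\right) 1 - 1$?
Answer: $-565798$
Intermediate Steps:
$K = -6$ ($K = -5 - 1 = -6$)
$O{\left(s,k \right)} = -1 + 6 s$
$F{\left(g,Q \right)} = -3 + Q \left(-1 + 6 Q\right)$ ($F{\left(g,Q \right)} = Q \left(-1 + 6 Q\right) - 3 = -3 + Q \left(-1 + 6 Q\right)$)
$- F{\left(163,-307 \right)} = - (-3 - 307 \left(-1 + 6 \left(-307\right)\right)) = - (-3 - 307 \left(-1 - 1842\right)) = - (-3 - -565801) = - (-3 + 565801) = \left(-1\right) 565798 = -565798$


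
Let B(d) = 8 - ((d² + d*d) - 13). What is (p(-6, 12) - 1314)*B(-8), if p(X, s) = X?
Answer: 141240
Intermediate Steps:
B(d) = 21 - 2*d² (B(d) = 8 - ((d² + d²) - 13) = 8 - (2*d² - 13) = 8 - (-13 + 2*d²) = 8 + (13 - 2*d²) = 21 - 2*d²)
(p(-6, 12) - 1314)*B(-8) = (-6 - 1314)*(21 - 2*(-8)²) = -1320*(21 - 2*64) = -1320*(21 - 128) = -1320*(-107) = 141240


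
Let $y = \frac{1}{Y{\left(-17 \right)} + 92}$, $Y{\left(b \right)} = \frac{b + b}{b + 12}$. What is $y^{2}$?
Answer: $\frac{25}{244036} \approx 0.00010244$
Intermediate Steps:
$Y{\left(b \right)} = \frac{2 b}{12 + b}$
$y = \frac{5}{494}$ ($y = \frac{1}{2 \left(-17\right) \frac{1}{12 - 17} + 92} = \frac{1}{2 \left(-17\right) \frac{1}{-5} + 92} = \frac{1}{2 \left(-17\right) \left(- \frac{1}{5}\right) + 92} = \frac{1}{\frac{34}{5} + 92} = \frac{1}{\frac{494}{5}} = \frac{5}{494} \approx 0.010121$)
$y^{2} = \left(\frac{5}{494}\right)^{2} = \frac{25}{244036}$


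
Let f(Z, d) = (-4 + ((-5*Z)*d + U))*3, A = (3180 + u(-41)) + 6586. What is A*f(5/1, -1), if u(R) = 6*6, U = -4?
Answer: 499902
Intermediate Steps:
u(R) = 36
A = 9802 (A = (3180 + 36) + 6586 = 3216 + 6586 = 9802)
f(Z, d) = -24 - 15*Z*d (f(Z, d) = (-4 + ((-5*Z)*d - 4))*3 = (-4 + (-5*Z*d - 4))*3 = (-4 + (-4 - 5*Z*d))*3 = (-8 - 5*Z*d)*3 = -24 - 15*Z*d)
A*f(5/1, -1) = 9802*(-24 - 15*5/1*(-1)) = 9802*(-24 - 15*5*1*(-1)) = 9802*(-24 - 15*5*(-1)) = 9802*(-24 + 75) = 9802*51 = 499902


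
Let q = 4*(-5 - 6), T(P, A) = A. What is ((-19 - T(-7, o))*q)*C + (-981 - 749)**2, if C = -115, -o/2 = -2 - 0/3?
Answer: 2876520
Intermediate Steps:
o = 4 (o = -2*(-2 - 0/3) = -2*(-2 - 1*0) = -2*(-2 + 0) = -2*(-2) = 4)
q = -44 (q = 4*(-11) = -44)
((-19 - T(-7, o))*q)*C + (-981 - 749)**2 = ((-19 - 1*4)*(-44))*(-115) + (-981 - 749)**2 = ((-19 - 4)*(-44))*(-115) + (-1730)**2 = -23*(-44)*(-115) + 2992900 = 1012*(-115) + 2992900 = -116380 + 2992900 = 2876520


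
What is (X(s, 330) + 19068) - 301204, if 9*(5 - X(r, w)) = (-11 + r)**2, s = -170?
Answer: -2571940/9 ≈ -2.8577e+5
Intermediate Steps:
X(r, w) = 5 - (-11 + r)**2/9
(X(s, 330) + 19068) - 301204 = ((5 - (-11 - 170)**2/9) + 19068) - 301204 = ((5 - 1/9*(-181)**2) + 19068) - 301204 = ((5 - 1/9*32761) + 19068) - 301204 = ((5 - 32761/9) + 19068) - 301204 = (-32716/9 + 19068) - 301204 = 138896/9 - 301204 = -2571940/9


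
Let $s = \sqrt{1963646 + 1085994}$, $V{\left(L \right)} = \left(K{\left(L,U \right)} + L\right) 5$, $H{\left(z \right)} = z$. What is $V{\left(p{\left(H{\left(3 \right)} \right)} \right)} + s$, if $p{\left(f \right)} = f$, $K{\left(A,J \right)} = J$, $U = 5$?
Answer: $40 + 2 \sqrt{762410} \approx 1786.3$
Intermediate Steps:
$V{\left(L \right)} = 25 + 5 L$ ($V{\left(L \right)} = \left(5 + L\right) 5 = 25 + 5 L$)
$s = 2 \sqrt{762410}$ ($s = \sqrt{3049640} = 2 \sqrt{762410} \approx 1746.3$)
$V{\left(p{\left(H{\left(3 \right)} \right)} \right)} + s = \left(25 + 5 \cdot 3\right) + 2 \sqrt{762410} = \left(25 + 15\right) + 2 \sqrt{762410} = 40 + 2 \sqrt{762410}$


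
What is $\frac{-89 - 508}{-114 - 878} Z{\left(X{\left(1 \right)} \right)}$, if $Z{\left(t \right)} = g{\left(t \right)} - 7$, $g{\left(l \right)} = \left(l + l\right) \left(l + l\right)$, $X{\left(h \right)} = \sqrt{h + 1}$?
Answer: $\frac{597}{992} \approx 0.60181$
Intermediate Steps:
$X{\left(h \right)} = \sqrt{1 + h}$
$g{\left(l \right)} = 4 l^{2}$ ($g{\left(l \right)} = 2 l 2 l = 4 l^{2}$)
$Z{\left(t \right)} = -7 + 4 t^{2}$ ($Z{\left(t \right)} = 4 t^{2} - 7 = -7 + 4 t^{2}$)
$\frac{-89 - 508}{-114 - 878} Z{\left(X{\left(1 \right)} \right)} = \frac{-89 - 508}{-114 - 878} \left(-7 + 4 \left(\sqrt{1 + 1}\right)^{2}\right) = - \frac{597}{-992} \left(-7 + 4 \left(\sqrt{2}\right)^{2}\right) = \left(-597\right) \left(- \frac{1}{992}\right) \left(-7 + 4 \cdot 2\right) = \frac{597 \left(-7 + 8\right)}{992} = \frac{597}{992} \cdot 1 = \frac{597}{992}$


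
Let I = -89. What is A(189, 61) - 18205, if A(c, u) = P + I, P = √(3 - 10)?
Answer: -18294 + I*√7 ≈ -18294.0 + 2.6458*I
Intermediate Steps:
P = I*√7 (P = √(-7) = I*√7 ≈ 2.6458*I)
A(c, u) = -89 + I*√7 (A(c, u) = I*√7 - 89 = -89 + I*√7)
A(189, 61) - 18205 = (-89 + I*√7) - 18205 = -18294 + I*√7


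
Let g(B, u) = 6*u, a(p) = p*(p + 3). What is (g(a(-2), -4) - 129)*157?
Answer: -24021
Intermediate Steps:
a(p) = p*(3 + p)
(g(a(-2), -4) - 129)*157 = (6*(-4) - 129)*157 = (-24 - 129)*157 = -153*157 = -24021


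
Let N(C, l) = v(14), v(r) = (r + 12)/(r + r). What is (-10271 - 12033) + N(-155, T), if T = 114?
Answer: -312243/14 ≈ -22303.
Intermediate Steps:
v(r) = (12 + r)/(2*r) (v(r) = (12 + r)/((2*r)) = (12 + r)*(1/(2*r)) = (12 + r)/(2*r))
N(C, l) = 13/14 (N(C, l) = (½)*(12 + 14)/14 = (½)*(1/14)*26 = 13/14)
(-10271 - 12033) + N(-155, T) = (-10271 - 12033) + 13/14 = -22304 + 13/14 = -312243/14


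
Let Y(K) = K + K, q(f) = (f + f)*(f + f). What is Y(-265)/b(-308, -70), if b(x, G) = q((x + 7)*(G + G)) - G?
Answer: -53/710311847 ≈ -7.4615e-8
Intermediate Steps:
q(f) = 4*f² (q(f) = (2*f)*(2*f) = 4*f²)
Y(K) = 2*K
b(x, G) = -G + 16*G²*(7 + x)² (b(x, G) = 4*((x + 7)*(G + G))² - G = 4*((7 + x)*(2*G))² - G = 4*(2*G*(7 + x))² - G = 4*(4*G²*(7 + x)²) - G = 16*G²*(7 + x)² - G = -G + 16*G²*(7 + x)²)
Y(-265)/b(-308, -70) = (2*(-265))/((-70*(-1 + 16*(-70)*(7 - 308)²))) = -530*(-1/(70*(-1 + 16*(-70)*(-301)²))) = -530*(-1/(70*(-1 + 16*(-70)*90601))) = -530*(-1/(70*(-1 - 101473120))) = -530/((-70*(-101473121))) = -530/7103118470 = -530*1/7103118470 = -53/710311847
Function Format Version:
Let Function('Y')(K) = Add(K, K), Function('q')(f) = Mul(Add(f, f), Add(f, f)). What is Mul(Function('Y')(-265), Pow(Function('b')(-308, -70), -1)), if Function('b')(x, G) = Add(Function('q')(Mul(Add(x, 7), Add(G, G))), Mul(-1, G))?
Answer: Rational(-53, 710311847) ≈ -7.4615e-8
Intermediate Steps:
Function('q')(f) = Mul(4, Pow(f, 2)) (Function('q')(f) = Mul(Mul(2, f), Mul(2, f)) = Mul(4, Pow(f, 2)))
Function('Y')(K) = Mul(2, K)
Function('b')(x, G) = Add(Mul(-1, G), Mul(16, Pow(G, 2), Pow(Add(7, x), 2))) (Function('b')(x, G) = Add(Mul(4, Pow(Mul(Add(x, 7), Add(G, G)), 2)), Mul(-1, G)) = Add(Mul(4, Pow(Mul(Add(7, x), Mul(2, G)), 2)), Mul(-1, G)) = Add(Mul(4, Pow(Mul(2, G, Add(7, x)), 2)), Mul(-1, G)) = Add(Mul(4, Mul(4, Pow(G, 2), Pow(Add(7, x), 2))), Mul(-1, G)) = Add(Mul(16, Pow(G, 2), Pow(Add(7, x), 2)), Mul(-1, G)) = Add(Mul(-1, G), Mul(16, Pow(G, 2), Pow(Add(7, x), 2))))
Mul(Function('Y')(-265), Pow(Function('b')(-308, -70), -1)) = Mul(Mul(2, -265), Pow(Mul(-70, Add(-1, Mul(16, -70, Pow(Add(7, -308), 2)))), -1)) = Mul(-530, Pow(Mul(-70, Add(-1, Mul(16, -70, Pow(-301, 2)))), -1)) = Mul(-530, Pow(Mul(-70, Add(-1, Mul(16, -70, 90601))), -1)) = Mul(-530, Pow(Mul(-70, Add(-1, -101473120)), -1)) = Mul(-530, Pow(Mul(-70, -101473121), -1)) = Mul(-530, Pow(7103118470, -1)) = Mul(-530, Rational(1, 7103118470)) = Rational(-53, 710311847)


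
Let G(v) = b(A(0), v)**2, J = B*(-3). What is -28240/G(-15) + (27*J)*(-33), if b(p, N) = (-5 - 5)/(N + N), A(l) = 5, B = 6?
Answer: -238122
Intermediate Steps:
b(p, N) = -5/N (b(p, N) = -10*1/(2*N) = -5/N)
J = -18 (J = 6*(-3) = -18)
G(v) = 25/v**2 (G(v) = (-5/v)**2 = 25/v**2)
-28240/G(-15) + (27*J)*(-33) = -28240/(25/(-15)**2) + (27*(-18))*(-33) = -28240/(25*(1/225)) - 486*(-33) = -28240/1/9 + 16038 = -28240*9 + 16038 = -254160 + 16038 = -238122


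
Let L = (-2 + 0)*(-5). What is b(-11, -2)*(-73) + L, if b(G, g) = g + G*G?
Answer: -8677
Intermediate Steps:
b(G, g) = g + G²
L = 10 (L = -2*(-5) = 10)
b(-11, -2)*(-73) + L = (-2 + (-11)²)*(-73) + 10 = (-2 + 121)*(-73) + 10 = 119*(-73) + 10 = -8687 + 10 = -8677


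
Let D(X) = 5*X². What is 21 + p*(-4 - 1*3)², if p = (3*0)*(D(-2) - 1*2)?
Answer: 21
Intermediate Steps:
p = 0 (p = (3*0)*(5*(-2)² - 1*2) = 0*(5*4 - 2) = 0*(20 - 2) = 0*18 = 0)
21 + p*(-4 - 1*3)² = 21 + 0*(-4 - 1*3)² = 21 + 0*(-4 - 3)² = 21 + 0*(-7)² = 21 + 0*49 = 21 + 0 = 21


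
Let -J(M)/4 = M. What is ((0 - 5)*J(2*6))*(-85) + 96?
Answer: -20304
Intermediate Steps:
J(M) = -4*M
((0 - 5)*J(2*6))*(-85) + 96 = ((0 - 5)*(-8*6))*(-85) + 96 = -(-20)*12*(-85) + 96 = -5*(-48)*(-85) + 96 = 240*(-85) + 96 = -20400 + 96 = -20304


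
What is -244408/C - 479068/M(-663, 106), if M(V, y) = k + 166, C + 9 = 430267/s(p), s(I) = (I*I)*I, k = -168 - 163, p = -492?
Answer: 5316501517489972/176927793735 ≈ 30049.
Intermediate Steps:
k = -331
s(I) = I**3 (s(I) = I**2*I = I**3)
C = -1072289659/119095488 (C = -9 + 430267/((-492)**3) = -9 + 430267/(-119095488) = -9 + 430267*(-1/119095488) = -9 - 430267/119095488 = -1072289659/119095488 ≈ -9.0036)
M(V, y) = -165 (M(V, y) = -331 + 166 = -165)
-244408/C - 479068/M(-663, 106) = -244408/(-1072289659/119095488) - 479068/(-165) = -244408*(-119095488/1072289659) - 479068*(-1/165) = 29107890031104/1072289659 + 479068/165 = 5316501517489972/176927793735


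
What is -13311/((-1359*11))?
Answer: 1479/1661 ≈ 0.89043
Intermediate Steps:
-13311/((-1359*11)) = -13311/(-14949) = -13311*(-1/14949) = 1479/1661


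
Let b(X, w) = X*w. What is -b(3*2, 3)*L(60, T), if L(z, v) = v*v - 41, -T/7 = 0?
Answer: 738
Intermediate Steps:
T = 0 (T = -7*0 = 0)
L(z, v) = -41 + v² (L(z, v) = v² - 41 = -41 + v²)
-b(3*2, 3)*L(60, T) = -(3*2)*3*(-41 + 0²) = -6*3*(-41 + 0) = -18*(-41) = -1*(-738) = 738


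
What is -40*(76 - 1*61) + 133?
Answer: -467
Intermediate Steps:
-40*(76 - 1*61) + 133 = -40*(76 - 61) + 133 = -40*15 + 133 = -600 + 133 = -467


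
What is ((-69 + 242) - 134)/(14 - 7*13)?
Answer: -39/77 ≈ -0.50649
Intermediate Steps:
((-69 + 242) - 134)/(14 - 7*13) = (173 - 134)/(14 - 91) = 39/(-77) = 39*(-1/77) = -39/77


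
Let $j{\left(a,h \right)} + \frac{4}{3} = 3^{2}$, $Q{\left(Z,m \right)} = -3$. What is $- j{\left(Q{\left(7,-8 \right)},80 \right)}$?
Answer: $- \frac{23}{3} \approx -7.6667$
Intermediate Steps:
$j{\left(a,h \right)} = \frac{23}{3}$ ($j{\left(a,h \right)} = - \frac{4}{3} + 3^{2} = - \frac{4}{3} + 9 = \frac{23}{3}$)
$- j{\left(Q{\left(7,-8 \right)},80 \right)} = \left(-1\right) \frac{23}{3} = - \frac{23}{3}$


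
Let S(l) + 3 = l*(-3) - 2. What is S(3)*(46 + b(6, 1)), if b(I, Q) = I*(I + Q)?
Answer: -1232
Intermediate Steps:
S(l) = -5 - 3*l (S(l) = -3 + (l*(-3) - 2) = -3 + (-3*l - 2) = -3 + (-2 - 3*l) = -5 - 3*l)
S(3)*(46 + b(6, 1)) = (-5 - 3*3)*(46 + 6*(6 + 1)) = (-5 - 9)*(46 + 6*7) = -14*(46 + 42) = -14*88 = -1232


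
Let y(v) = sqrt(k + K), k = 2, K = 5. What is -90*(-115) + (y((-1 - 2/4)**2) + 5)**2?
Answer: 10382 + 10*sqrt(7) ≈ 10408.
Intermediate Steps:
y(v) = sqrt(7) (y(v) = sqrt(2 + 5) = sqrt(7))
-90*(-115) + (y((-1 - 2/4)**2) + 5)**2 = -90*(-115) + (sqrt(7) + 5)**2 = 10350 + (5 + sqrt(7))**2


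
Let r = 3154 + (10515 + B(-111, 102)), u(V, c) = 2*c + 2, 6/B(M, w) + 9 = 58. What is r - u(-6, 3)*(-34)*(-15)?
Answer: 469867/49 ≈ 9589.1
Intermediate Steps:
B(M, w) = 6/49 (B(M, w) = 6/(-9 + 58) = 6/49)
u(V, c) = 2 + 2*c
r = 669787/49 (r = 3154 + (10515 + 6/49) = 3154 + 515241/49 = 669787/49 ≈ 13669.)
r - u(-6, 3)*(-34)*(-15) = 669787/49 - (2 + 2*3)*(-34)*(-15) = 669787/49 - (2 + 6)*(-34)*(-15) = 669787/49 - 8*(-34)*(-15) = 669787/49 - (-272)*(-15) = 669787/49 - 1*4080 = 669787/49 - 4080 = 469867/49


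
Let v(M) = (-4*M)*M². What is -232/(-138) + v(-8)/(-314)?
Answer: -52444/10833 ≈ -4.8411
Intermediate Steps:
v(M) = -4*M³
-232/(-138) + v(-8)/(-314) = -232/(-138) - 4*(-8)³/(-314) = -232*(-1/138) - 4*(-512)*(-1/314) = 116/69 + 2048*(-1/314) = 116/69 - 1024/157 = -52444/10833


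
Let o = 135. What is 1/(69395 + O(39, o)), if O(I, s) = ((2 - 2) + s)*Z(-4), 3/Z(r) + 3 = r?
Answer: 7/485360 ≈ 1.4422e-5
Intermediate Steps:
Z(r) = 3/(-3 + r)
O(I, s) = -3*s/7 (O(I, s) = ((2 - 2) + s)*(3/(-3 - 4)) = (0 + s)*(3/(-7)) = s*(3*(-1/7)) = s*(-3/7) = -3*s/7)
1/(69395 + O(39, o)) = 1/(69395 - 3/7*135) = 1/(69395 - 405/7) = 1/(485360/7) = 7/485360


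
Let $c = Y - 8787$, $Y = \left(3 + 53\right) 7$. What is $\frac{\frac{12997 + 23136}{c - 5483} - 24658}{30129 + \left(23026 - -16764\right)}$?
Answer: $- \frac{342239857}{970335882} \approx -0.3527$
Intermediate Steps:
$Y = 392$ ($Y = 56 \cdot 7 = 392$)
$c = -8395$ ($c = 392 - 8787 = -8395$)
$\frac{\frac{12997 + 23136}{c - 5483} - 24658}{30129 + \left(23026 - -16764\right)} = \frac{\frac{12997 + 23136}{-8395 - 5483} - 24658}{30129 + \left(23026 - -16764\right)} = \frac{\frac{36133}{-13878} - 24658}{30129 + \left(23026 + 16764\right)} = \frac{36133 \left(- \frac{1}{13878}\right) - 24658}{30129 + 39790} = \frac{- \frac{36133}{13878} - 24658}{69919} = \left(- \frac{342239857}{13878}\right) \frac{1}{69919} = - \frac{342239857}{970335882}$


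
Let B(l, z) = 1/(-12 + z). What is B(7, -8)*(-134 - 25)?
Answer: 159/20 ≈ 7.9500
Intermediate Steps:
B(7, -8)*(-134 - 25) = (-134 - 25)/(-12 - 8) = -159/(-20) = -1/20*(-159) = 159/20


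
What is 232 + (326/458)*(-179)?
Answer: 23951/229 ≈ 104.59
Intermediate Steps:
232 + (326/458)*(-179) = 232 + (326*(1/458))*(-179) = 232 + (163/229)*(-179) = 232 - 29177/229 = 23951/229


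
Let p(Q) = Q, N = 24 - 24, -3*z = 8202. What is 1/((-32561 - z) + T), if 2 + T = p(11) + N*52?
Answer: -1/29818 ≈ -3.3537e-5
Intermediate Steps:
z = -2734 (z = -1/3*8202 = -2734)
N = 0
T = 9 (T = -2 + (11 + 0*52) = -2 + (11 + 0) = -2 + 11 = 9)
1/((-32561 - z) + T) = 1/((-32561 - 1*(-2734)) + 9) = 1/((-32561 + 2734) + 9) = 1/(-29827 + 9) = 1/(-29818) = -1/29818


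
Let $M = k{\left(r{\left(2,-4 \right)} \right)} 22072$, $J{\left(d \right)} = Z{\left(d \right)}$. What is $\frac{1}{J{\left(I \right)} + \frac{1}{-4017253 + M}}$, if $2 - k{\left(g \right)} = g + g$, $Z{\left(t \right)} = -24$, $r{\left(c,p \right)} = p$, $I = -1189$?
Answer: $- \frac{3796533}{91116793} \approx -0.041667$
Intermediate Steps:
$k{\left(g \right)} = 2 - 2 g$ ($k{\left(g \right)} = 2 - \left(g + g\right) = 2 - 2 g$)
$J{\left(d \right)} = -24$
$M = 220720$ ($M = \left(2 - -8\right) 22072 = \left(2 + 8\right) 22072 = 10 \cdot 22072 = 220720$)
$\frac{1}{J{\left(I \right)} + \frac{1}{-4017253 + M}} = \frac{1}{-24 + \frac{1}{-4017253 + 220720}} = \frac{1}{-24 + \frac{1}{-3796533}} = \frac{1}{-24 - \frac{1}{3796533}} = \frac{1}{- \frac{91116793}{3796533}} = - \frac{3796533}{91116793}$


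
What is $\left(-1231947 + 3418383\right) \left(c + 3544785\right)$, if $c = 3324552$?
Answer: $15019365712932$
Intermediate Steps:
$\left(-1231947 + 3418383\right) \left(c + 3544785\right) = \left(-1231947 + 3418383\right) \left(3324552 + 3544785\right) = 2186436 \cdot 6869337 = 15019365712932$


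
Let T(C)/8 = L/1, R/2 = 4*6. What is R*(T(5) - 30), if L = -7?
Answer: -4128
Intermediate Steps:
R = 48 (R = 2*(4*6) = 2*24 = 48)
T(C) = -56 (T(C) = 8*(-7/1) = 8*(-7*1) = 8*(-7) = -56)
R*(T(5) - 30) = 48*(-56 - 30) = 48*(-86) = -4128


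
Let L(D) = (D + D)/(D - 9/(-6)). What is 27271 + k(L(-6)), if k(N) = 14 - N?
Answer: 81847/3 ≈ 27282.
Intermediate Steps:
L(D) = 2*D/(3/2 + D) (L(D) = (2*D)/(D - 9*(-1/6)) = (2*D)/(D + 3/2) = (2*D)/(3/2 + D) = 2*D/(3/2 + D))
27271 + k(L(-6)) = 27271 + (14 - 4*(-6)/(3 + 2*(-6))) = 27271 + (14 - 4*(-6)/(3 - 12)) = 27271 + (14 - 4*(-6)/(-9)) = 27271 + (14 - 4*(-6)*(-1)/9) = 27271 + (14 - 1*8/3) = 27271 + (14 - 8/3) = 27271 + 34/3 = 81847/3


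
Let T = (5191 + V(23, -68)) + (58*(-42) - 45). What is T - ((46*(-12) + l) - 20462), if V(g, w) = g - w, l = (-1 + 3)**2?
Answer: 23811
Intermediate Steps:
l = 4 (l = 2**2 = 4)
T = 2801 (T = (5191 + (23 - 1*(-68))) + (58*(-42) - 45) = (5191 + (23 + 68)) + (-2436 - 45) = (5191 + 91) - 2481 = 5282 - 2481 = 2801)
T - ((46*(-12) + l) - 20462) = 2801 - ((46*(-12) + 4) - 20462) = 2801 - ((-552 + 4) - 20462) = 2801 - (-548 - 20462) = 2801 - 1*(-21010) = 2801 + 21010 = 23811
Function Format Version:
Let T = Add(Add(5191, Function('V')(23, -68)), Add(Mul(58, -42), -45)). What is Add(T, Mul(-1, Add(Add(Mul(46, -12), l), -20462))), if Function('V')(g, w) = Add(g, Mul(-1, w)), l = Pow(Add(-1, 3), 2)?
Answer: 23811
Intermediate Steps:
l = 4 (l = Pow(2, 2) = 4)
T = 2801 (T = Add(Add(5191, Add(23, Mul(-1, -68))), Add(Mul(58, -42), -45)) = Add(Add(5191, Add(23, 68)), Add(-2436, -45)) = Add(Add(5191, 91), -2481) = Add(5282, -2481) = 2801)
Add(T, Mul(-1, Add(Add(Mul(46, -12), l), -20462))) = Add(2801, Mul(-1, Add(Add(Mul(46, -12), 4), -20462))) = Add(2801, Mul(-1, Add(Add(-552, 4), -20462))) = Add(2801, Mul(-1, Add(-548, -20462))) = Add(2801, Mul(-1, -21010)) = Add(2801, 21010) = 23811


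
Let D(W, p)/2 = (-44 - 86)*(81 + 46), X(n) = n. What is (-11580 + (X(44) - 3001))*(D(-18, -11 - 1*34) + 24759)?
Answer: 120090157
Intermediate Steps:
D(W, p) = -33020 (D(W, p) = 2*((-44 - 86)*(81 + 46)) = 2*(-130*127) = 2*(-16510) = -33020)
(-11580 + (X(44) - 3001))*(D(-18, -11 - 1*34) + 24759) = (-11580 + (44 - 3001))*(-33020 + 24759) = (-11580 - 2957)*(-8261) = -14537*(-8261) = 120090157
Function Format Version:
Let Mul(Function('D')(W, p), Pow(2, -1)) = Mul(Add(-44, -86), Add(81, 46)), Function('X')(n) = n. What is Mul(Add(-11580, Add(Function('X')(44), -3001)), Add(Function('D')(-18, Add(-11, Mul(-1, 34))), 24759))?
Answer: 120090157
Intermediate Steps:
Function('D')(W, p) = -33020 (Function('D')(W, p) = Mul(2, Mul(Add(-44, -86), Add(81, 46))) = Mul(2, Mul(-130, 127)) = Mul(2, -16510) = -33020)
Mul(Add(-11580, Add(Function('X')(44), -3001)), Add(Function('D')(-18, Add(-11, Mul(-1, 34))), 24759)) = Mul(Add(-11580, Add(44, -3001)), Add(-33020, 24759)) = Mul(Add(-11580, -2957), -8261) = Mul(-14537, -8261) = 120090157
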